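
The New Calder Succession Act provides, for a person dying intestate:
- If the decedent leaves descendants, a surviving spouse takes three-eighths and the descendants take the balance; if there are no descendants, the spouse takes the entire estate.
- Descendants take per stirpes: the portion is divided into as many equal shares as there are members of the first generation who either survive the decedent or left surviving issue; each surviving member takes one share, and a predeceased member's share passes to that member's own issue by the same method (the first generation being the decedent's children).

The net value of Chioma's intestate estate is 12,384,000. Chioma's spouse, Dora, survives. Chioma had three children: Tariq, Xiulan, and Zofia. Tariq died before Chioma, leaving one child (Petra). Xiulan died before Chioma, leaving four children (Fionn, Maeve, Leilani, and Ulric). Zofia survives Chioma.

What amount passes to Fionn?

Dora takes three-eighths of 12,384,000 = 4,644,000. The remaining 7,740,000 passes to the descendants.
The descendants' portion (7,740,000) is divided into 3 shares of 2,580,000: Zofia takes 2,580,000; Tariq's 2,580,000 share passes to Tariq's issue; Xiulan's 2,580,000 share passes to Xiulan's issue.
Tariq's share (2,580,000) passes entirely to Petra.
Xiulan's share (2,580,000) is divided into 4 shares of 645,000: Fionn, Maeve, Leilani, and Ulric each take 645,000.

Fionn receives 645,000.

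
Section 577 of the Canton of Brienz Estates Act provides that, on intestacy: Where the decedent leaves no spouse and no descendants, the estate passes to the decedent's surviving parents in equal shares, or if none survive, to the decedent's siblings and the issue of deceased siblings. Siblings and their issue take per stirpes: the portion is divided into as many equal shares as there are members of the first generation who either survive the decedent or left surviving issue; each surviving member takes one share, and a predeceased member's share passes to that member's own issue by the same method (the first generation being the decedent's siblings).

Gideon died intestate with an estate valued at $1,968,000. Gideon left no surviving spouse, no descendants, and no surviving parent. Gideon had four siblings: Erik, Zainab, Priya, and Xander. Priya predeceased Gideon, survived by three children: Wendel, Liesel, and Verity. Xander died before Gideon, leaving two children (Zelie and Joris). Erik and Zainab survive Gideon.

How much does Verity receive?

The entire $1,968,000 passes to the siblings and their issue.
That amount ($1,968,000) is divided into 4 shares of $492,000: Erik and Zainab each take $492,000; Priya's $492,000 share passes to Priya's issue; Xander's $492,000 share passes to Xander's issue.
Priya's share ($492,000) is divided into 3 shares of $164,000: Wendel, Liesel, and Verity each take $164,000.
Xander's share ($492,000) is divided into 2 shares of $246,000: Zelie and Joris each take $246,000.

Verity receives $164,000.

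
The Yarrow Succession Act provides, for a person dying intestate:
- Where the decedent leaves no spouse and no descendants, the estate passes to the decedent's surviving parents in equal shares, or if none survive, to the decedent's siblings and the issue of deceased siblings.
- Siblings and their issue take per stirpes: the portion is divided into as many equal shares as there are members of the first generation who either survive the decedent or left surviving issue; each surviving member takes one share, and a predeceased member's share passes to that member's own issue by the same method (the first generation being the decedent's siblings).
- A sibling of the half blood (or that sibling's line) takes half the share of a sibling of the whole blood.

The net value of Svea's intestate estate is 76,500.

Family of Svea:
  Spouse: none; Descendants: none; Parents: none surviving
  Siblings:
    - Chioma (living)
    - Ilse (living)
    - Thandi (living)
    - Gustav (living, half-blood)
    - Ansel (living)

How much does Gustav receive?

The entire 76,500 passes to the siblings and their issue.
Counting each half-blood sibling's line as half a unit, there are 9/2 units in 76,500, so one unit is 17,000. Whole-blood lines (Chioma, Ilse, Thandi, and Ansel) take 17,000 each; half-blood lines (Gustav) take 8,500 each.

Gustav receives 8,500.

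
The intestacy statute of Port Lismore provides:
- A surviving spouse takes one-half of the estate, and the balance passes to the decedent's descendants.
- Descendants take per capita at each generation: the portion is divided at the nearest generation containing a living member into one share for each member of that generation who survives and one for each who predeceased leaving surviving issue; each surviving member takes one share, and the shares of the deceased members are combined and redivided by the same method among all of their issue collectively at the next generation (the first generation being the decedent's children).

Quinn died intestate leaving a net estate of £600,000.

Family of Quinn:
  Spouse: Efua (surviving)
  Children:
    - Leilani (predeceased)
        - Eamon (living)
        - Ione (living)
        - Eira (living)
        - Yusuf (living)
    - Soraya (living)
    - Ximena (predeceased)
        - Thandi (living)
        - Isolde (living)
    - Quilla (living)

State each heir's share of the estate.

Efua: £300,000; Eamon: £25,000; Ione: £25,000; Eira: £25,000; Yusuf: £25,000; Soraya: £75,000; Thandi: £25,000; Isolde: £25,000; Quilla: £75,000

Efua takes one-half of £600,000 = £300,000. The remaining £300,000 passes to the descendants.
The descendants' portion (£300,000) is divided at the children's generation into 4 shares of £75,000. Soraya and Quilla each take £75,000. The 2 shares of the deceased (Leilani and Ximena) are combined into a pool of £150,000.
That pool (£150,000) is divided at the grandchildren's generation equally among Eamon, Ione, Eira, Yusuf, Thandi, and Isolde: £25,000 each.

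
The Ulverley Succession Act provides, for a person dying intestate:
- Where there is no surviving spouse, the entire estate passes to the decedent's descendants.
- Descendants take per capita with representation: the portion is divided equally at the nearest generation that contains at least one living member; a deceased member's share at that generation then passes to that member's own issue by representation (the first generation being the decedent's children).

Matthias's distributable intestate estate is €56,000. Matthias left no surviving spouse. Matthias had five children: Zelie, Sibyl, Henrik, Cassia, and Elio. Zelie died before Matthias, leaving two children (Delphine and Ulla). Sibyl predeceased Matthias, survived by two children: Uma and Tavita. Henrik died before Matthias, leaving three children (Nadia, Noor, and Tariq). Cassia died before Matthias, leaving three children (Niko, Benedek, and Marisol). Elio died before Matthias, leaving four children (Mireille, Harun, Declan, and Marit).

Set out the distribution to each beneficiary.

The entire €56,000 passes to the descendants.
No child survives, so the initial division is made at the grandchildren's generation.
That amount (€56,000) is divided into 14 shares of €4,000: Delphine, Ulla, Uma, Tavita, Nadia, Noor, Tariq, Niko, Benedek, Marisol, Mireille, Harun, Declan, and Marit each take €4,000.

Delphine: €4,000; Ulla: €4,000; Uma: €4,000; Tavita: €4,000; Nadia: €4,000; Noor: €4,000; Tariq: €4,000; Niko: €4,000; Benedek: €4,000; Marisol: €4,000; Mireille: €4,000; Harun: €4,000; Declan: €4,000; Marit: €4,000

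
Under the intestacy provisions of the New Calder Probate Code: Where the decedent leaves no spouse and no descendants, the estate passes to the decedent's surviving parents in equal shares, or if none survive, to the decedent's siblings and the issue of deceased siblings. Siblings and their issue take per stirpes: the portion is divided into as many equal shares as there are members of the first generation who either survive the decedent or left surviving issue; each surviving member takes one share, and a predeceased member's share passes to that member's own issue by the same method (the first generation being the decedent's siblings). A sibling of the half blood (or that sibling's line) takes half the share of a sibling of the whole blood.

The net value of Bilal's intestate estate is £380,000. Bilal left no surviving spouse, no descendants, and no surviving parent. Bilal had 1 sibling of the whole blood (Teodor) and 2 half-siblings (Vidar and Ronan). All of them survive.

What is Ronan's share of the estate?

The entire £380,000 passes to the siblings and their issue.
Counting each half-blood sibling's line as half a unit, there are 2 units in £380,000, so one unit is £190,000. Whole-blood lines (Teodor) take £190,000 each; half-blood lines (Vidar and Ronan) take £95,000 each.

Ronan receives £95,000.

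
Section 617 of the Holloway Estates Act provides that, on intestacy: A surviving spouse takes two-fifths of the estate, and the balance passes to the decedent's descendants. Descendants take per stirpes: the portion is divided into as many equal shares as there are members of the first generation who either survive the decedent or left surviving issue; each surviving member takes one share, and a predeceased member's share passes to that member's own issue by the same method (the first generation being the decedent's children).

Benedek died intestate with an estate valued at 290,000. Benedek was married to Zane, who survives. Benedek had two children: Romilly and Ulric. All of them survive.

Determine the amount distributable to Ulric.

Ulric receives 87,000.

Zane takes two-fifths of 290,000 = 116,000. The remaining 174,000 passes to the descendants.
The descendants' portion (174,000) is divided into 2 shares of 87,000: Romilly and Ulric each take 87,000.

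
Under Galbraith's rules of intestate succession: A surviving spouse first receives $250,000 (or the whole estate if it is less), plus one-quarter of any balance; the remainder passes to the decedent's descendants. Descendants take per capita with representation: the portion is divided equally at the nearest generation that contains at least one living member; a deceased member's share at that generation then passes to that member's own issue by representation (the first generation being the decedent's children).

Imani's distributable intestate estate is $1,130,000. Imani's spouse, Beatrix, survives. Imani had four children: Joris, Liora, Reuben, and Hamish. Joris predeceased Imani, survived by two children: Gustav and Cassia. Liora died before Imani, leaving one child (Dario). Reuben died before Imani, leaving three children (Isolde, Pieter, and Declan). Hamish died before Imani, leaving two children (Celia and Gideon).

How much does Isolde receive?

Isolde receives $82,500.

Beatrix first takes $250,000, leaving a balance of $880,000. Beatrix then takes one-quarter of the balance ($220,000), for a total of $470,000. The remaining $660,000 passes to the descendants.
No child survives, so the initial division is made at the grandchildren's generation.
The descendants' portion ($660,000) is divided into 8 shares of $82,500: Gustav, Cassia, Dario, Isolde, Pieter, Declan, Celia, and Gideon each take $82,500.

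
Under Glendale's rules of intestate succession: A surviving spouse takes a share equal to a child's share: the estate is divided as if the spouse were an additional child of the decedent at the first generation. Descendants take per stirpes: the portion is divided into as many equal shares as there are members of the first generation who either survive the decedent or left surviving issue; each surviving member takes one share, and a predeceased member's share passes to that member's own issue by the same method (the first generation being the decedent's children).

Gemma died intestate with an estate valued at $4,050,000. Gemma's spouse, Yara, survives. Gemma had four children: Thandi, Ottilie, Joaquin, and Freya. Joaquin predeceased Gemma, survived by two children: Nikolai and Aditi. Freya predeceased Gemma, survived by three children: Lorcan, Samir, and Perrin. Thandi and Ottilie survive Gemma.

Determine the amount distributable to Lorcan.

Lorcan receives $270,000.

The spouse counts as an additional share at the children's level, so there are 5 primary shares of $810,000. Yara takes one such share ($810,000).
The children's combined portion ($3,240,000) is divided into 4 shares of $810,000: Thandi and Ottilie each take $810,000; Joaquin's $810,000 share passes to Joaquin's issue; Freya's $810,000 share passes to Freya's issue.
Joaquin's share ($810,000) is divided into 2 shares of $405,000: Nikolai and Aditi each take $405,000.
Freya's share ($810,000) is divided into 3 shares of $270,000: Lorcan, Samir, and Perrin each take $270,000.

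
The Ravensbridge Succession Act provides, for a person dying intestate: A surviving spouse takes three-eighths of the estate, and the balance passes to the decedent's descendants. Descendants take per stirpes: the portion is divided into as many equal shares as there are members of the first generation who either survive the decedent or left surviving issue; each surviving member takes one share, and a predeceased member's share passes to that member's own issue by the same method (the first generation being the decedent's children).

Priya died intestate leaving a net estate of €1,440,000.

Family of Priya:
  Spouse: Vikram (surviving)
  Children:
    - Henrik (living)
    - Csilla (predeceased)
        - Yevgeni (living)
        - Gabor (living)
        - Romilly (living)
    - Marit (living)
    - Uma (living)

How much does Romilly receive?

Romilly receives €75,000.

Vikram takes three-eighths of €1,440,000 = €540,000. The remaining €900,000 passes to the descendants.
The descendants' portion (€900,000) is divided into 4 shares of €225,000: Henrik, Marit, and Uma each take €225,000; Csilla's €225,000 share passes to Csilla's issue.
Csilla's share (€225,000) is divided into 3 shares of €75,000: Yevgeni, Gabor, and Romilly each take €75,000.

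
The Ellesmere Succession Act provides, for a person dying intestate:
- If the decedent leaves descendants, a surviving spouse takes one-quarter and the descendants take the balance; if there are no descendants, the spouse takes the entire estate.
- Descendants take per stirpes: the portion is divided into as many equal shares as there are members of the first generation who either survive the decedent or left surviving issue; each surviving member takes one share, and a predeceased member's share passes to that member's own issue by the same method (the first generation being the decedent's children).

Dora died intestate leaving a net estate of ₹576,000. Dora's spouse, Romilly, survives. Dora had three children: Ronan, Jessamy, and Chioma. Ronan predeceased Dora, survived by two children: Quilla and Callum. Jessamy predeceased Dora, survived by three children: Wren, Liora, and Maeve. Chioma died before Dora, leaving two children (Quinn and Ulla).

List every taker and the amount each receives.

Romilly takes one-quarter of ₹576,000 = ₹144,000. The remaining ₹432,000 passes to the descendants.
The descendants' portion (₹432,000) is divided into 3 shares of ₹144,000: Ronan's ₹144,000 share passes to Ronan's issue; Jessamy's ₹144,000 share passes to Jessamy's issue; Chioma's ₹144,000 share passes to Chioma's issue.
Ronan's share (₹144,000) is divided into 2 shares of ₹72,000: Quilla and Callum each take ₹72,000.
Jessamy's share (₹144,000) is divided into 3 shares of ₹48,000: Wren, Liora, and Maeve each take ₹48,000.
Chioma's share (₹144,000) is divided into 2 shares of ₹72,000: Quinn and Ulla each take ₹72,000.

Romilly: ₹144,000; Quilla: ₹72,000; Callum: ₹72,000; Wren: ₹48,000; Liora: ₹48,000; Maeve: ₹48,000; Quinn: ₹72,000; Ulla: ₹72,000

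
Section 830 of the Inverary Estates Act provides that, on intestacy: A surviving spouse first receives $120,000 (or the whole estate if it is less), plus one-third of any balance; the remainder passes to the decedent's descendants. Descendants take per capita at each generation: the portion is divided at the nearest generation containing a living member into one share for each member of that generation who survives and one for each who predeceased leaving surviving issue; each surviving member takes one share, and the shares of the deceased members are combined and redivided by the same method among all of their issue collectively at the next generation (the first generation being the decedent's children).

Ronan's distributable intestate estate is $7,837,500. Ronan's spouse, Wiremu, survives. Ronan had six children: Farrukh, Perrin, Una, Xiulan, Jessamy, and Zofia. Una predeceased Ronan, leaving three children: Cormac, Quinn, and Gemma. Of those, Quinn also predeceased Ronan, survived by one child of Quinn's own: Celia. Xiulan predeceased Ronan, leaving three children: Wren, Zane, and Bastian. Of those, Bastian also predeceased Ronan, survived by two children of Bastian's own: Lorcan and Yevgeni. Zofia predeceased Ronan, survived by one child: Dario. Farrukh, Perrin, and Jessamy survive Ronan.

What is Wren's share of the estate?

Wiremu first takes $120,000, leaving a balance of $7,717,500. Wiremu then takes one-third of the balance ($2,572,500), for a total of $2,692,500. The remaining $5,145,000 passes to the descendants.
The descendants' portion ($5,145,000) is divided at the children's generation into 6 shares of $857,500. Farrukh, Perrin, and Jessamy each take $857,500. The 3 shares of the deceased (Una, Xiulan, and Zofia) are combined into a pool of $2,572,500.
That pool ($2,572,500) is divided at the grandchildren's generation into 7 shares of $367,500. Cormac, Gemma, Wren, Zane, and Dario each take $367,500. The 2 shares of the deceased (Quinn and Bastian) are combined into a pool of $735,000.
That pool ($735,000) is divided at the great-grandchildren's generation equally among Celia, Lorcan, and Yevgeni: $245,000 each.

Wren receives $367,500.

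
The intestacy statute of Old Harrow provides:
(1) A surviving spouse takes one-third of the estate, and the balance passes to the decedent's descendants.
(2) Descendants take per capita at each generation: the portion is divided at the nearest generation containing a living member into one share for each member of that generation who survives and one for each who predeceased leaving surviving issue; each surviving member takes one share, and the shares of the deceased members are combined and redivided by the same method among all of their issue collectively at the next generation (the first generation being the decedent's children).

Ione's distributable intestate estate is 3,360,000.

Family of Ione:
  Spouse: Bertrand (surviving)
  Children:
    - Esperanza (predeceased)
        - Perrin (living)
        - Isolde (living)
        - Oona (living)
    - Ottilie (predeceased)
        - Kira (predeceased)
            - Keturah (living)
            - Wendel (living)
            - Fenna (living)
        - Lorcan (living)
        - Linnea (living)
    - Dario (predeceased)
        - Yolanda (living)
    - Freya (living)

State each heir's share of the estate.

Bertrand: 1,120,000; Perrin: 240,000; Isolde: 240,000; Oona: 240,000; Keturah: 80,000; Wendel: 80,000; Fenna: 80,000; Lorcan: 240,000; Linnea: 240,000; Yolanda: 240,000; Freya: 560,000

Bertrand takes one-third of 3,360,000 = 1,120,000. The remaining 2,240,000 passes to the descendants.
The descendants' portion (2,240,000) is divided at the children's generation into 4 shares of 560,000. Freya takes 560,000. The 3 shares of the deceased (Esperanza, Ottilie, and Dario) are combined into a pool of 1,680,000.
That pool (1,680,000) is divided at the grandchildren's generation into 7 shares of 240,000. Perrin, Isolde, Oona, Lorcan, Linnea, and Yolanda each take 240,000. The remaining share for the deceased Kira (240,000) is carried to the next generation.
That pool (240,000) is divided at the great-grandchildren's generation equally among Keturah, Wendel, and Fenna: 80,000 each.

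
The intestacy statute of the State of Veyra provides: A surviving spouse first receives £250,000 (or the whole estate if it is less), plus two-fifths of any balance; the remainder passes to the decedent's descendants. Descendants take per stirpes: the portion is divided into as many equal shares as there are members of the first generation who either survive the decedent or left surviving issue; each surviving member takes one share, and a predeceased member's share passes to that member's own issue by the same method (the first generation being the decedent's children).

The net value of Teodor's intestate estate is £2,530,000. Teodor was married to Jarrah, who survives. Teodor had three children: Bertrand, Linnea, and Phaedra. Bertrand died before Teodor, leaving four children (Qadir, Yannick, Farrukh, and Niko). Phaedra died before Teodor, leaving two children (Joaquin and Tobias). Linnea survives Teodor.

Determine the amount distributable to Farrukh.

Farrukh receives £114,000.

Jarrah first takes £250,000, leaving a balance of £2,280,000. Jarrah then takes two-fifths of the balance (£912,000), for a total of £1,162,000. The remaining £1,368,000 passes to the descendants.
The descendants' portion (£1,368,000) is divided into 3 shares of £456,000: Linnea takes £456,000; Bertrand's £456,000 share passes to Bertrand's issue; Phaedra's £456,000 share passes to Phaedra's issue.
Bertrand's share (£456,000) is divided into 4 shares of £114,000: Qadir, Yannick, Farrukh, and Niko each take £114,000.
Phaedra's share (£456,000) is divided into 2 shares of £228,000: Joaquin and Tobias each take £228,000.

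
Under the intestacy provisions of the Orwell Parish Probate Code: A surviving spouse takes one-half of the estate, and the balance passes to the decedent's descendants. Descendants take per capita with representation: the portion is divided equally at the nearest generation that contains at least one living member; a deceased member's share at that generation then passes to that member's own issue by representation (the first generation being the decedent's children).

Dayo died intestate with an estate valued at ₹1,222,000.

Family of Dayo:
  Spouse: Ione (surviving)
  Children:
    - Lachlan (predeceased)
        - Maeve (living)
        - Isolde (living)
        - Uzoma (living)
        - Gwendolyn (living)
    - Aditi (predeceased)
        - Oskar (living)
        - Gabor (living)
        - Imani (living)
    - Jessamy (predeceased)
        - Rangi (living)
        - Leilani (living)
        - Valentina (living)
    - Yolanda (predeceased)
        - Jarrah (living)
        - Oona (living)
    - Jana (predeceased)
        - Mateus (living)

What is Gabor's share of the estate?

Ione takes one-half of ₹1,222,000 = ₹611,000. The remaining ₹611,000 passes to the descendants.
No child survives, so the initial division is made at the grandchildren's generation.
The descendants' portion (₹611,000) is divided into 13 shares of ₹47,000: Maeve, Isolde, Uzoma, Gwendolyn, Oskar, Gabor, Imani, Rangi, Leilani, Valentina, Jarrah, Oona, and Mateus each take ₹47,000.

Gabor receives ₹47,000.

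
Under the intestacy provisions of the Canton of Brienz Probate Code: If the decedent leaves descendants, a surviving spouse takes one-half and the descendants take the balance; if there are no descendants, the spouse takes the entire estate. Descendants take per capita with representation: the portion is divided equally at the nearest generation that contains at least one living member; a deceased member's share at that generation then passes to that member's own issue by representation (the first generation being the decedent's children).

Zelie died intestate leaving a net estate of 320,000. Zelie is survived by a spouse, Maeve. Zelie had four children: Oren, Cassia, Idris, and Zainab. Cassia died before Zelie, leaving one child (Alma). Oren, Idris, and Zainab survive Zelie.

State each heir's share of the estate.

Maeve takes one-half of 320,000 = 160,000. The remaining 160,000 passes to the descendants.
The descendants' portion (160,000) is divided into 4 shares of 40,000: Oren, Idris, and Zainab each take 40,000; Cassia's 40,000 share passes to Cassia's issue.
Cassia's share (40,000) passes entirely to Alma.

Maeve: 160,000; Oren: 40,000; Alma: 40,000; Idris: 40,000; Zainab: 40,000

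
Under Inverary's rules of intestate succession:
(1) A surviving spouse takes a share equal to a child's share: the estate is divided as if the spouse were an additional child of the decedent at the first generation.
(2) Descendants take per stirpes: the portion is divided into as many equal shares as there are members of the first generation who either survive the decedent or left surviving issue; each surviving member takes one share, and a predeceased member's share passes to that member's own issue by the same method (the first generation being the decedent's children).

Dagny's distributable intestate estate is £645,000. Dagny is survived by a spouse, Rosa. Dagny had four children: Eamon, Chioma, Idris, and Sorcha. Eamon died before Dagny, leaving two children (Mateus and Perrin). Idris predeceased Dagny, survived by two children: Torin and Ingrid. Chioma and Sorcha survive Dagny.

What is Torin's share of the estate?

Torin receives £64,500.

The spouse counts as an additional share at the children's level, so there are 5 primary shares of £129,000. Rosa takes one such share (£129,000).
The children's combined portion (£516,000) is divided into 4 shares of £129,000: Chioma and Sorcha each take £129,000; Eamon's £129,000 share passes to Eamon's issue; Idris's £129,000 share passes to Idris's issue.
Eamon's share (£129,000) is divided into 2 shares of £64,500: Mateus and Perrin each take £64,500.
Idris's share (£129,000) is divided into 2 shares of £64,500: Torin and Ingrid each take £64,500.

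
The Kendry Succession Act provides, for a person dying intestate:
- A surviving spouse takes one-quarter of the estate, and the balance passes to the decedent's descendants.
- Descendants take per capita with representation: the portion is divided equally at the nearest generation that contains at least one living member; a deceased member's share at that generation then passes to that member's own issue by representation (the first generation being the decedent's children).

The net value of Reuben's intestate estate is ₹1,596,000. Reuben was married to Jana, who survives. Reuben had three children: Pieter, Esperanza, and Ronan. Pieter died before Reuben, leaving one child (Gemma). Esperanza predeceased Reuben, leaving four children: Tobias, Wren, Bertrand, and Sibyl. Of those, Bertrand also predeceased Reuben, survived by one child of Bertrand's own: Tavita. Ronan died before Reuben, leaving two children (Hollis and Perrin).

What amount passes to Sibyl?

Jana takes one-quarter of ₹1,596,000 = ₹399,000. The remaining ₹1,197,000 passes to the descendants.
No child survives, so the initial division is made at the grandchildren's generation.
The descendants' portion (₹1,197,000) is divided into 7 shares of ₹171,000: Gemma, Tobias, Wren, Sibyl, Hollis, and Perrin each take ₹171,000; Bertrand's ₹171,000 share passes to Bertrand's issue.
Bertrand's share (₹171,000) passes entirely to Tavita.

Sibyl receives ₹171,000.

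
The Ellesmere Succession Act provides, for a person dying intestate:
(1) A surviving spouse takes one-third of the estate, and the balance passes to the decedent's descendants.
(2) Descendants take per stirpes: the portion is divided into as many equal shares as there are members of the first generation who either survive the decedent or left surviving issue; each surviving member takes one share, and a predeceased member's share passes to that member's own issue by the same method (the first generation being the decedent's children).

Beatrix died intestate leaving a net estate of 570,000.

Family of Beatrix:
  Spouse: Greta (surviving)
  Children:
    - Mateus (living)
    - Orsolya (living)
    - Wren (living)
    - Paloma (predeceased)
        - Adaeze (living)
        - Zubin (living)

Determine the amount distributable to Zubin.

Zubin receives 47,500.

Greta takes one-third of 570,000 = 190,000. The remaining 380,000 passes to the descendants.
The descendants' portion (380,000) is divided into 4 shares of 95,000: Mateus, Orsolya, and Wren each take 95,000; Paloma's 95,000 share passes to Paloma's issue.
Paloma's share (95,000) is divided into 2 shares of 47,500: Adaeze and Zubin each take 47,500.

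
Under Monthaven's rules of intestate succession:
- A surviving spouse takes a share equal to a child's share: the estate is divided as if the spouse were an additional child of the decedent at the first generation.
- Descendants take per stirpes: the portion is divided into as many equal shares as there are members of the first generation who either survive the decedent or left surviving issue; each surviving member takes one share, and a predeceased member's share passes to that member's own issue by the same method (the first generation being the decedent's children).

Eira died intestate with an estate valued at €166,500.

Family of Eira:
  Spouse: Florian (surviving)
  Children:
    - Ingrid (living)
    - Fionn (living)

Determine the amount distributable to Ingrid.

The spouse counts as an additional share at the children's level, so there are 3 primary shares of €55,500. Florian takes one such share (€55,500).
The children's combined portion (€111,000) is divided into 2 shares of €55,500: Ingrid and Fionn each take €55,500.

Ingrid receives €55,500.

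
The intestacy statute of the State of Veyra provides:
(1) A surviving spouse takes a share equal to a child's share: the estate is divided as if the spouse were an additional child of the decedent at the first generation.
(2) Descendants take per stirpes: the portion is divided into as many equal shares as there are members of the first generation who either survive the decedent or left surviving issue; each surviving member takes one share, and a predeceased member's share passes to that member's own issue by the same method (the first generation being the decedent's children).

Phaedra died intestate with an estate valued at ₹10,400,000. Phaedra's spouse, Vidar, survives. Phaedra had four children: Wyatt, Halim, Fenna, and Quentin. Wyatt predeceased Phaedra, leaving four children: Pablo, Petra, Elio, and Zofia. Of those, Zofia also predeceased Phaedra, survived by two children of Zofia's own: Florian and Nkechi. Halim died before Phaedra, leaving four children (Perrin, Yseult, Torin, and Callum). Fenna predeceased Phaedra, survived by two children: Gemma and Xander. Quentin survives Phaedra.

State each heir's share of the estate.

The spouse counts as an additional share at the children's level, so there are 5 primary shares of ₹2,080,000. Vidar takes one such share (₹2,080,000).
The children's combined portion (₹8,320,000) is divided into 4 shares of ₹2,080,000: Quentin takes ₹2,080,000; Wyatt's ₹2,080,000 share passes to Wyatt's issue; Halim's ₹2,080,000 share passes to Halim's issue; Fenna's ₹2,080,000 share passes to Fenna's issue.
Wyatt's share (₹2,080,000) is divided into 4 shares of ₹520,000: Pablo, Petra, and Elio each take ₹520,000; Zofia's ₹520,000 share passes to Zofia's issue.
Zofia's share (₹520,000) is divided into 2 shares of ₹260,000: Florian and Nkechi each take ₹260,000.
Halim's share (₹2,080,000) is divided into 4 shares of ₹520,000: Perrin, Yseult, Torin, and Callum each take ₹520,000.
Fenna's share (₹2,080,000) is divided into 2 shares of ₹1,040,000: Gemma and Xander each take ₹1,040,000.

Vidar: ₹2,080,000; Pablo: ₹520,000; Petra: ₹520,000; Elio: ₹520,000; Florian: ₹260,000; Nkechi: ₹260,000; Perrin: ₹520,000; Yseult: ₹520,000; Torin: ₹520,000; Callum: ₹520,000; Gemma: ₹1,040,000; Xander: ₹1,040,000; Quentin: ₹2,080,000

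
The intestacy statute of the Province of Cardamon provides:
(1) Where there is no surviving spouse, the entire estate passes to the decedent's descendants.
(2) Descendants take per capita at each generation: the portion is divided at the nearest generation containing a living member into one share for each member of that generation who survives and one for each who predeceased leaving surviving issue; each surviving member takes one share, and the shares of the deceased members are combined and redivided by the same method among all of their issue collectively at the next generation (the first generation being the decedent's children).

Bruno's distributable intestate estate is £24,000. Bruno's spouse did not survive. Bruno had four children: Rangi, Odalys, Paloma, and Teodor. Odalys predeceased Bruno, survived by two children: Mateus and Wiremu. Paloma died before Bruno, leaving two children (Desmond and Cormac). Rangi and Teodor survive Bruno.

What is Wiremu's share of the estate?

The entire £24,000 passes to the descendants.
That amount (£24,000) is divided at the children's generation into 4 shares of £6,000. Rangi and Teodor each take £6,000. The 2 shares of the deceased (Odalys and Paloma) are combined into a pool of £12,000.
That pool (£12,000) is divided at the grandchildren's generation equally among Mateus, Wiremu, Desmond, and Cormac: £3,000 each.

Wiremu receives £3,000.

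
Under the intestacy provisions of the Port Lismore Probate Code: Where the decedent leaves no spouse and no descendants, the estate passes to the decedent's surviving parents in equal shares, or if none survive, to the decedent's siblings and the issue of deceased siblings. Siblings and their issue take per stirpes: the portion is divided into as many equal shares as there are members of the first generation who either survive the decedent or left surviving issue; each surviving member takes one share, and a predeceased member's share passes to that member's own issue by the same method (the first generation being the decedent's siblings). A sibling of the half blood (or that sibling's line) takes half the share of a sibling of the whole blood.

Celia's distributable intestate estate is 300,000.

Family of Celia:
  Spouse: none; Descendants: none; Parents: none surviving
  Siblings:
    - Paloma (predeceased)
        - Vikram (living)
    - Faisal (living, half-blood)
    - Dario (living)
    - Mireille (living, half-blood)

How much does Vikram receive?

The entire 300,000 passes to the siblings and their issue.
Counting each half-blood sibling's line as half a unit, there are 3 units in 300,000, so one unit is 100,000. Whole-blood lines (Paloma and Dario) take 100,000 each; half-blood lines (Faisal and Mireille) take 50,000 each.
Paloma's share (100,000) passes entirely to Vikram.

Vikram receives 100,000.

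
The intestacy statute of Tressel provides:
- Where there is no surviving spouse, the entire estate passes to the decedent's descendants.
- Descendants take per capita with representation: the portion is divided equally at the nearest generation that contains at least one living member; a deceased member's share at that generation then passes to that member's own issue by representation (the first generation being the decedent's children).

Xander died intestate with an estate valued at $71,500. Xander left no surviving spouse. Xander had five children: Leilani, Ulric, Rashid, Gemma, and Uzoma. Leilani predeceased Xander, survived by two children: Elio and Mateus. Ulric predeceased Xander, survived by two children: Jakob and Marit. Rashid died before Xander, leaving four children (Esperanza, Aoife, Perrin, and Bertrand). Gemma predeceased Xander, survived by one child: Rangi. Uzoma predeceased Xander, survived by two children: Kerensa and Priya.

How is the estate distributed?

Elio: $6,500; Mateus: $6,500; Jakob: $6,500; Marit: $6,500; Esperanza: $6,500; Aoife: $6,500; Perrin: $6,500; Bertrand: $6,500; Rangi: $6,500; Kerensa: $6,500; Priya: $6,500

The entire $71,500 passes to the descendants.
No child survives, so the initial division is made at the grandchildren's generation.
That amount ($71,500) is divided into 11 shares of $6,500: Elio, Mateus, Jakob, Marit, Esperanza, Aoife, Perrin, Bertrand, Rangi, Kerensa, and Priya each take $6,500.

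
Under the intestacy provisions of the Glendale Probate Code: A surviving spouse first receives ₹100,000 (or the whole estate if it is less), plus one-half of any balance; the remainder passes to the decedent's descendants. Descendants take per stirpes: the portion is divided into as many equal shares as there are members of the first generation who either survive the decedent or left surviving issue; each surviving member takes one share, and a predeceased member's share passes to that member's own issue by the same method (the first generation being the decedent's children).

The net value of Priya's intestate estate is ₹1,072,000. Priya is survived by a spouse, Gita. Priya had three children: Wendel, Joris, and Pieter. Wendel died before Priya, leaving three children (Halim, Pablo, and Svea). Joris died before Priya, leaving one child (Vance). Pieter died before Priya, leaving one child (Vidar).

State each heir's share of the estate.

Gita: ₹586,000; Halim: ₹54,000; Pablo: ₹54,000; Svea: ₹54,000; Vance: ₹162,000; Vidar: ₹162,000

Gita first takes ₹100,000, leaving a balance of ₹972,000. Gita then takes one-half of the balance (₹486,000), for a total of ₹586,000. The remaining ₹486,000 passes to the descendants.
The descendants' portion (₹486,000) is divided into 3 shares of ₹162,000: Wendel's ₹162,000 share passes to Wendel's issue; Joris's ₹162,000 share passes to Joris's issue; Pieter's ₹162,000 share passes to Pieter's issue.
Wendel's share (₹162,000) is divided into 3 shares of ₹54,000: Halim, Pablo, and Svea each take ₹54,000.
Joris's share (₹162,000) passes entirely to Vance.
Pieter's share (₹162,000) passes entirely to Vidar.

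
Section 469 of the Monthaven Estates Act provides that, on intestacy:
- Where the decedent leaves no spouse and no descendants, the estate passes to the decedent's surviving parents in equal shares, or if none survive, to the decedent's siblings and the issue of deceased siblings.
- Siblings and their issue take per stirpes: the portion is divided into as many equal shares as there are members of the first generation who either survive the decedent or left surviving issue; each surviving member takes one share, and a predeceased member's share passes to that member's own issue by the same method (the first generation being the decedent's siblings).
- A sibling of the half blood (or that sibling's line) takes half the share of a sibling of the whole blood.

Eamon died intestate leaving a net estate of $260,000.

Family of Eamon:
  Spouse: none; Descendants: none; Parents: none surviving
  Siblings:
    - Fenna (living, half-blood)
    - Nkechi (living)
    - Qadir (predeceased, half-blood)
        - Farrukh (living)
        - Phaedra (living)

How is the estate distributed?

The entire $260,000 passes to the siblings and their issue.
Counting each half-blood sibling's line as half a unit, there are 2 units in $260,000, so one unit is $130,000. Whole-blood lines (Nkechi) take $130,000 each; half-blood lines (Fenna and Qadir) take $65,000 each.
Qadir's share ($65,000) is divided into 2 shares of $32,500: Farrukh and Phaedra each take $32,500.

Fenna: $65,000; Nkechi: $130,000; Farrukh: $32,500; Phaedra: $32,500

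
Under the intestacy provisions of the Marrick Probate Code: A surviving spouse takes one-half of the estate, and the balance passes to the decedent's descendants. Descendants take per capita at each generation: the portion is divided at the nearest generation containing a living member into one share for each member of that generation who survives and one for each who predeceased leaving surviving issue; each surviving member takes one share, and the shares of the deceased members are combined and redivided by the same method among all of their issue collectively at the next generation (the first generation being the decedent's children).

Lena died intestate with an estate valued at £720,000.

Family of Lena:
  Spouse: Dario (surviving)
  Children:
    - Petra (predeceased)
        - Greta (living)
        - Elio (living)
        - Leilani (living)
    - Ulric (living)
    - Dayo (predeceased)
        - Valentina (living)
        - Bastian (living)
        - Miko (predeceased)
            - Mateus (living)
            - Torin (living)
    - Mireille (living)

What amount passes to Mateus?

Mateus receives £15,000.

Dario takes one-half of £720,000 = £360,000. The remaining £360,000 passes to the descendants.
The descendants' portion (£360,000) is divided at the children's generation into 4 shares of £90,000. Ulric and Mireille each take £90,000. The 2 shares of the deceased (Petra and Dayo) are combined into a pool of £180,000.
That pool (£180,000) is divided at the grandchildren's generation into 6 shares of £30,000. Greta, Elio, Leilani, Valentina, and Bastian each take £30,000. The remaining share for the deceased Miko (£30,000) is carried to the next generation.
That pool (£30,000) is divided at the great-grandchildren's generation equally among Mateus and Torin: £15,000 each.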